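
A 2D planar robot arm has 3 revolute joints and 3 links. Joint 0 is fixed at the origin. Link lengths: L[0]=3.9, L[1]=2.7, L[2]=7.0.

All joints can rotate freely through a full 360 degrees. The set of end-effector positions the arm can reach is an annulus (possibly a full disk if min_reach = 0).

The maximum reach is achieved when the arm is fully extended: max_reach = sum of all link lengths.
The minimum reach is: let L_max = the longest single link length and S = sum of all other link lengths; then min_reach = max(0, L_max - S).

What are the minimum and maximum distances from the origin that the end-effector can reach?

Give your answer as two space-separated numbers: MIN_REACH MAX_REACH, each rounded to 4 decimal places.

Link lengths: [3.9, 2.7, 7.0]
max_reach = 3.9 + 2.7 + 7 = 13.6
L_max = max([3.9, 2.7, 7.0]) = 7
S (sum of others) = 13.6 - 7 = 6.6
min_reach = max(0, 7 - 6.6) = max(0, 0.4) = 0.4

Answer: 0.4000 13.6000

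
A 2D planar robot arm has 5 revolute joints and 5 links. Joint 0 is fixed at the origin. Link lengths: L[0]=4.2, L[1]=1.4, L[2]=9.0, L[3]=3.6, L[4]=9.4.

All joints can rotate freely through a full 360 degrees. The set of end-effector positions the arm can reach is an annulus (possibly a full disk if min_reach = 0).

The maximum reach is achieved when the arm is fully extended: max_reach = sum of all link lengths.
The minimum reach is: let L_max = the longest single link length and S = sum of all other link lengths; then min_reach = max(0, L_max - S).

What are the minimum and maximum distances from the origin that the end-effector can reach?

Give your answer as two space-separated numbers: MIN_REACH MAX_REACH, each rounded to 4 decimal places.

Link lengths: [4.2, 1.4, 9.0, 3.6, 9.4]
max_reach = 4.2 + 1.4 + 9 + 3.6 + 9.4 = 27.6
L_max = max([4.2, 1.4, 9.0, 3.6, 9.4]) = 9.4
S (sum of others) = 27.6 - 9.4 = 18.2
min_reach = max(0, 9.4 - 18.2) = max(0, -8.8) = 0

Answer: 0.0000 27.6000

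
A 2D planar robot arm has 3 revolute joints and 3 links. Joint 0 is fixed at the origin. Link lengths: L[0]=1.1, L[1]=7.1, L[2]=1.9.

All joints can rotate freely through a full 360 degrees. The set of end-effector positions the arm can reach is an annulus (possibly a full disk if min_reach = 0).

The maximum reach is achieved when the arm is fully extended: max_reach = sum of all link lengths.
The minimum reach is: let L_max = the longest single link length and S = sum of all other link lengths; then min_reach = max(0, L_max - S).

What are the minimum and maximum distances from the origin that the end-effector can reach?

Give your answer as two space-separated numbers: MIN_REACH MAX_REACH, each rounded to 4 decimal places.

Link lengths: [1.1, 7.1, 1.9]
max_reach = 1.1 + 7.1 + 1.9 = 10.1
L_max = max([1.1, 7.1, 1.9]) = 7.1
S (sum of others) = 10.1 - 7.1 = 3
min_reach = max(0, 7.1 - 3) = max(0, 4.1) = 4.1

Answer: 4.1000 10.1000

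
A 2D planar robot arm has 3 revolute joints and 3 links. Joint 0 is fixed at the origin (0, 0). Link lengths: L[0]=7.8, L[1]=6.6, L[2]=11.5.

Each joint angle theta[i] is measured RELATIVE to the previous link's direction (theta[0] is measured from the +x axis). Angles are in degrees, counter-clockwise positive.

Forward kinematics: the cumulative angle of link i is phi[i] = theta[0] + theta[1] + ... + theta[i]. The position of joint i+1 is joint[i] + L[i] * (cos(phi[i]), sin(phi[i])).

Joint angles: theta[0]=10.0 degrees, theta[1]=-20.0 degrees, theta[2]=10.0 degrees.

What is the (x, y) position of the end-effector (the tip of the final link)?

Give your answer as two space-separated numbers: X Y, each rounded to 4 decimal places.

joint[0] = (0.0000, 0.0000)  (base)
link 0: phi[0] = 10 = 10 deg
  cos(10 deg) = 0.9848, sin(10 deg) = 0.1736
  joint[1] = (0.0000, 0.0000) + 7.8 * (0.9848, 0.1736) = (0.0000 + 7.6815, 0.0000 + 1.3545) = (7.6815, 1.3545)
link 1: phi[1] = 10 + -20 = -10 deg
  cos(-10 deg) = 0.9848, sin(-10 deg) = -0.1736
  joint[2] = (7.6815, 1.3545) + 6.6 * (0.9848, -0.1736) = (7.6815 + 6.4997, 1.3545 + -1.1461) = (14.1812, 0.2084)
link 2: phi[2] = 10 + -20 + 10 = 0 deg
  cos(0 deg) = 1.0000, sin(0 deg) = 0.0000
  joint[3] = (14.1812, 0.2084) + 11.5 * (1.0000, 0.0000) = (14.1812 + 11.5000, 0.2084 + 0.0000) = (25.6812, 0.2084)
End effector: (25.6812, 0.2084)

Answer: 25.6812 0.2084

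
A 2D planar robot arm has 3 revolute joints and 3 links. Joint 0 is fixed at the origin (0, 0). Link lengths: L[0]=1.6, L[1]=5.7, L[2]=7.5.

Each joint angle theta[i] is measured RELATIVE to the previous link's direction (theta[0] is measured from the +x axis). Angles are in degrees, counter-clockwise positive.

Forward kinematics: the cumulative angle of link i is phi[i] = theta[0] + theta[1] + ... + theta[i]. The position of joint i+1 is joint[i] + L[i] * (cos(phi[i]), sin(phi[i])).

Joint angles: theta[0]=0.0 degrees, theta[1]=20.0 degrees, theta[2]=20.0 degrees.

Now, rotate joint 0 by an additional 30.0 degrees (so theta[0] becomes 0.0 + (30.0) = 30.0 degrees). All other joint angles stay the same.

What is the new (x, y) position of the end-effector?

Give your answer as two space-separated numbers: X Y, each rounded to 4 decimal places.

joint[0] = (0.0000, 0.0000)  (base)
link 0: phi[0] = 30 = 30 deg
  cos(30 deg) = 0.8660, sin(30 deg) = 0.5000
  joint[1] = (0.0000, 0.0000) + 1.6 * (0.8660, 0.5000) = (0.0000 + 1.3856, 0.0000 + 0.8000) = (1.3856, 0.8000)
link 1: phi[1] = 30 + 20 = 50 deg
  cos(50 deg) = 0.6428, sin(50 deg) = 0.7660
  joint[2] = (1.3856, 0.8000) + 5.7 * (0.6428, 0.7660) = (1.3856 + 3.6639, 0.8000 + 4.3665) = (5.0495, 5.1665)
link 2: phi[2] = 30 + 20 + 20 = 70 deg
  cos(70 deg) = 0.3420, sin(70 deg) = 0.9397
  joint[3] = (5.0495, 5.1665) + 7.5 * (0.3420, 0.9397) = (5.0495 + 2.5652, 5.1665 + 7.0477) = (7.6147, 12.2141)
End effector: (7.6147, 12.2141)

Answer: 7.6147 12.2141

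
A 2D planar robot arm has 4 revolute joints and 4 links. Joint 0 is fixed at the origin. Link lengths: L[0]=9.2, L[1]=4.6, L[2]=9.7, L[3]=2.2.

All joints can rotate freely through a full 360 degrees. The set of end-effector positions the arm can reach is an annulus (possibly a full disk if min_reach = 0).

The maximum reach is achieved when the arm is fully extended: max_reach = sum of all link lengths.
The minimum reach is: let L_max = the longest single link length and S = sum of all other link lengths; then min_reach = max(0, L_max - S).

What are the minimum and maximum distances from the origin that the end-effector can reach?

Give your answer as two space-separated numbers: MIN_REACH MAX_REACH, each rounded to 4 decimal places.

Answer: 0.0000 25.7000

Derivation:
Link lengths: [9.2, 4.6, 9.7, 2.2]
max_reach = 9.2 + 4.6 + 9.7 + 2.2 = 25.7
L_max = max([9.2, 4.6, 9.7, 2.2]) = 9.7
S (sum of others) = 25.7 - 9.7 = 16
min_reach = max(0, 9.7 - 16) = max(0, -6.3) = 0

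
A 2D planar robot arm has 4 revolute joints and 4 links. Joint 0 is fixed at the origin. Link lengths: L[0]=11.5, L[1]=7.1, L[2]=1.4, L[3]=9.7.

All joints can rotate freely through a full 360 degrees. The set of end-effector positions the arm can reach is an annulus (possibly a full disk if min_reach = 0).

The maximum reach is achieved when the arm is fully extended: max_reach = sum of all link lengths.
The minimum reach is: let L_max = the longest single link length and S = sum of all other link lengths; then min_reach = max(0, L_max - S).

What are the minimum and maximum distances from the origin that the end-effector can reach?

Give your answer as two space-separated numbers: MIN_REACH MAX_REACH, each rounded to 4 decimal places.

Link lengths: [11.5, 7.1, 1.4, 9.7]
max_reach = 11.5 + 7.1 + 1.4 + 9.7 = 29.7
L_max = max([11.5, 7.1, 1.4, 9.7]) = 11.5
S (sum of others) = 29.7 - 11.5 = 18.2
min_reach = max(0, 11.5 - 18.2) = max(0, -6.7) = 0

Answer: 0.0000 29.7000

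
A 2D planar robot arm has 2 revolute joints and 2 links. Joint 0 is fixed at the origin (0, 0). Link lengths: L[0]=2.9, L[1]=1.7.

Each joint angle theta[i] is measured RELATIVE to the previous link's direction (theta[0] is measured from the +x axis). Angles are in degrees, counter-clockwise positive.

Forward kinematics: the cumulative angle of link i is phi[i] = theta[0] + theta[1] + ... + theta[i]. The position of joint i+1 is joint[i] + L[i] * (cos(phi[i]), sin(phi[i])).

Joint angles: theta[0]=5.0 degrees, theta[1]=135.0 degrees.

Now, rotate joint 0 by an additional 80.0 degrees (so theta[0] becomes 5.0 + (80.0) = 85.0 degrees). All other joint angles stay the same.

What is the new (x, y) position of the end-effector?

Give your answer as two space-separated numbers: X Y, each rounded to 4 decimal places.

joint[0] = (0.0000, 0.0000)  (base)
link 0: phi[0] = 85 = 85 deg
  cos(85 deg) = 0.0872, sin(85 deg) = 0.9962
  joint[1] = (0.0000, 0.0000) + 2.9 * (0.0872, 0.9962) = (0.0000 + 0.2528, 0.0000 + 2.8890) = (0.2528, 2.8890)
link 1: phi[1] = 85 + 135 = 220 deg
  cos(220 deg) = -0.7660, sin(220 deg) = -0.6428
  joint[2] = (0.2528, 2.8890) + 1.7 * (-0.7660, -0.6428) = (0.2528 + -1.3023, 2.8890 + -1.0927) = (-1.0495, 1.7962)
End effector: (-1.0495, 1.7962)

Answer: -1.0495 1.7962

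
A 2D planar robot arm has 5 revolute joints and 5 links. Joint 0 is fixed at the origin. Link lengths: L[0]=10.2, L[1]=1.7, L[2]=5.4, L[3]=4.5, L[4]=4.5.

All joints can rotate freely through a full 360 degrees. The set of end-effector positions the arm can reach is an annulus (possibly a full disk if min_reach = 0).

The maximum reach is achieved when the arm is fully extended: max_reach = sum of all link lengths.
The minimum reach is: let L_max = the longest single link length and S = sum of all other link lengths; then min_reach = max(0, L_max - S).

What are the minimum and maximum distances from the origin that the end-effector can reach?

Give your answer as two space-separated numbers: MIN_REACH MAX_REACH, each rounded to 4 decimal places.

Answer: 0.0000 26.3000

Derivation:
Link lengths: [10.2, 1.7, 5.4, 4.5, 4.5]
max_reach = 10.2 + 1.7 + 5.4 + 4.5 + 4.5 = 26.3
L_max = max([10.2, 1.7, 5.4, 4.5, 4.5]) = 10.2
S (sum of others) = 26.3 - 10.2 = 16.1
min_reach = max(0, 10.2 - 16.1) = max(0, -5.9) = 0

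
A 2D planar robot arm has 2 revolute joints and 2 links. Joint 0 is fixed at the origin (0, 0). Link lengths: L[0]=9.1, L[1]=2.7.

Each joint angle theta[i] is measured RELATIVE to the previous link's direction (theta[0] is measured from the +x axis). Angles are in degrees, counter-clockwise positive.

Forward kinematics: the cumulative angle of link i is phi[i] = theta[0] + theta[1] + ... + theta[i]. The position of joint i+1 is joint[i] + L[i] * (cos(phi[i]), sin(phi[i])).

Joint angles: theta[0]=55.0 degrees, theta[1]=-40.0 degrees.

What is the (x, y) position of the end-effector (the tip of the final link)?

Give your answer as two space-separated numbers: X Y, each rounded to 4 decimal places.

joint[0] = (0.0000, 0.0000)  (base)
link 0: phi[0] = 55 = 55 deg
  cos(55 deg) = 0.5736, sin(55 deg) = 0.8192
  joint[1] = (0.0000, 0.0000) + 9.1 * (0.5736, 0.8192) = (0.0000 + 5.2195, 0.0000 + 7.4543) = (5.2195, 7.4543)
link 1: phi[1] = 55 + -40 = 15 deg
  cos(15 deg) = 0.9659, sin(15 deg) = 0.2588
  joint[2] = (5.2195, 7.4543) + 2.7 * (0.9659, 0.2588) = (5.2195 + 2.6080, 7.4543 + 0.6988) = (7.8275, 8.1531)
End effector: (7.8275, 8.1531)

Answer: 7.8275 8.1531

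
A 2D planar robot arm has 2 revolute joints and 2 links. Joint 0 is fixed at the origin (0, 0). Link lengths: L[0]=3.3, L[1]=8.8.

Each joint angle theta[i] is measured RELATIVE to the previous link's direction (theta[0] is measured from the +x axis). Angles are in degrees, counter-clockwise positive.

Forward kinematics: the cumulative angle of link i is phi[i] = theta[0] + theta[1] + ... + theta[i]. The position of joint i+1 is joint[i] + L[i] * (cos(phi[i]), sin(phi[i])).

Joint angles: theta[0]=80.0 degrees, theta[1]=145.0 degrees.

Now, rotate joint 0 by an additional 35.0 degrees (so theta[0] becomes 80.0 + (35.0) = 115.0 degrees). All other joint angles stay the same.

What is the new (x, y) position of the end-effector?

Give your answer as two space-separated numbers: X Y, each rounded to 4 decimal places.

Answer: -2.9227 -5.6755

Derivation:
joint[0] = (0.0000, 0.0000)  (base)
link 0: phi[0] = 115 = 115 deg
  cos(115 deg) = -0.4226, sin(115 deg) = 0.9063
  joint[1] = (0.0000, 0.0000) + 3.3 * (-0.4226, 0.9063) = (0.0000 + -1.3946, 0.0000 + 2.9908) = (-1.3946, 2.9908)
link 1: phi[1] = 115 + 145 = 260 deg
  cos(260 deg) = -0.1736, sin(260 deg) = -0.9848
  joint[2] = (-1.3946, 2.9908) + 8.8 * (-0.1736, -0.9848) = (-1.3946 + -1.5281, 2.9908 + -8.6663) = (-2.9227, -5.6755)
End effector: (-2.9227, -5.6755)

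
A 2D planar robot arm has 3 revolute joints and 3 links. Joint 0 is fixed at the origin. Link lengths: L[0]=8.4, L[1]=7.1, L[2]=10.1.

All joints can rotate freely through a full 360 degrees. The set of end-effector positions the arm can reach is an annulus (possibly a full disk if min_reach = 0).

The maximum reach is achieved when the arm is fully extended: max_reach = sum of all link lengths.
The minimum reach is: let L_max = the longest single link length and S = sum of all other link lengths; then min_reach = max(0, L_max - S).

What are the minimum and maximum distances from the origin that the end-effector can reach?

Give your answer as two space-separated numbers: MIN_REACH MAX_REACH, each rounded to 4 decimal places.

Answer: 0.0000 25.6000

Derivation:
Link lengths: [8.4, 7.1, 10.1]
max_reach = 8.4 + 7.1 + 10.1 = 25.6
L_max = max([8.4, 7.1, 10.1]) = 10.1
S (sum of others) = 25.6 - 10.1 = 15.5
min_reach = max(0, 10.1 - 15.5) = max(0, -5.4) = 0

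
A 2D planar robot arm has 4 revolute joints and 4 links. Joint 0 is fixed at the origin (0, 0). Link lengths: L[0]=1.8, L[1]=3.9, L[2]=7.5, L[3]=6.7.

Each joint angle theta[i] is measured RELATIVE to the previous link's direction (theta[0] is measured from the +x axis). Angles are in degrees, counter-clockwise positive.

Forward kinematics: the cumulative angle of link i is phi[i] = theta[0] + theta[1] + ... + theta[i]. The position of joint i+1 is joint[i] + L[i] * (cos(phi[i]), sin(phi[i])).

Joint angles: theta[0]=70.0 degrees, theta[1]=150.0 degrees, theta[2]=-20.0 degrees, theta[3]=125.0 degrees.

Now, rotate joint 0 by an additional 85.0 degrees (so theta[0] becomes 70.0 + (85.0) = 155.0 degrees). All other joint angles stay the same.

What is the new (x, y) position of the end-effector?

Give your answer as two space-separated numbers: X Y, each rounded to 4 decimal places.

Answer: 6.8534 -4.5459

Derivation:
joint[0] = (0.0000, 0.0000)  (base)
link 0: phi[0] = 155 = 155 deg
  cos(155 deg) = -0.9063, sin(155 deg) = 0.4226
  joint[1] = (0.0000, 0.0000) + 1.8 * (-0.9063, 0.4226) = (0.0000 + -1.6314, 0.0000 + 0.7607) = (-1.6314, 0.7607)
link 1: phi[1] = 155 + 150 = 305 deg
  cos(305 deg) = 0.5736, sin(305 deg) = -0.8192
  joint[2] = (-1.6314, 0.7607) + 3.9 * (0.5736, -0.8192) = (-1.6314 + 2.2369, 0.7607 + -3.1947) = (0.6056, -2.4340)
link 2: phi[2] = 155 + 150 + -20 = 285 deg
  cos(285 deg) = 0.2588, sin(285 deg) = -0.9659
  joint[3] = (0.6056, -2.4340) + 7.5 * (0.2588, -0.9659) = (0.6056 + 1.9411, -2.4340 + -7.2444) = (2.5467, -9.6784)
link 3: phi[3] = 155 + 150 + -20 + 125 = 410 deg
  cos(410 deg) = 0.6428, sin(410 deg) = 0.7660
  joint[4] = (2.5467, -9.6784) + 6.7 * (0.6428, 0.7660) = (2.5467 + 4.3067, -9.6784 + 5.1325) = (6.8534, -4.5459)
End effector: (6.8534, -4.5459)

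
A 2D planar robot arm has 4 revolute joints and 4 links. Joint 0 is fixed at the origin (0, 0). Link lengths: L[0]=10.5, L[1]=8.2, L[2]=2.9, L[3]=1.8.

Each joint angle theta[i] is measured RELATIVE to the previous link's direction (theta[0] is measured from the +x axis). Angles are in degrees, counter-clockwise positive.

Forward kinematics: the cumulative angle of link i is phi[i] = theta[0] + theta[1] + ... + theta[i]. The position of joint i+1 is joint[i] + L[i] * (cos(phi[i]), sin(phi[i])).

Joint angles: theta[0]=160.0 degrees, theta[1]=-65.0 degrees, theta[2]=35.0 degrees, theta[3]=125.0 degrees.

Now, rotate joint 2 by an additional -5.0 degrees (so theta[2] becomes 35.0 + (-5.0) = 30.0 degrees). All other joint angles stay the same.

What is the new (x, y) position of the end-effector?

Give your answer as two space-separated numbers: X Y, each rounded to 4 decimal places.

joint[0] = (0.0000, 0.0000)  (base)
link 0: phi[0] = 160 = 160 deg
  cos(160 deg) = -0.9397, sin(160 deg) = 0.3420
  joint[1] = (0.0000, 0.0000) + 10.5 * (-0.9397, 0.3420) = (0.0000 + -9.8668, 0.0000 + 3.5912) = (-9.8668, 3.5912)
link 1: phi[1] = 160 + -65 = 95 deg
  cos(95 deg) = -0.0872, sin(95 deg) = 0.9962
  joint[2] = (-9.8668, 3.5912) + 8.2 * (-0.0872, 0.9962) = (-9.8668 + -0.7147, 3.5912 + 8.1688) = (-10.5814, 11.7600)
link 2: phi[2] = 160 + -65 + 30 = 125 deg
  cos(125 deg) = -0.5736, sin(125 deg) = 0.8192
  joint[3] = (-10.5814, 11.7600) + 2.9 * (-0.5736, 0.8192) = (-10.5814 + -1.6634, 11.7600 + 2.3755) = (-12.2448, 14.1355)
link 3: phi[3] = 160 + -65 + 30 + 125 = 250 deg
  cos(250 deg) = -0.3420, sin(250 deg) = -0.9397
  joint[4] = (-12.2448, 14.1355) + 1.8 * (-0.3420, -0.9397) = (-12.2448 + -0.6156, 14.1355 + -1.6914) = (-12.8605, 12.4441)
End effector: (-12.8605, 12.4441)

Answer: -12.8605 12.4441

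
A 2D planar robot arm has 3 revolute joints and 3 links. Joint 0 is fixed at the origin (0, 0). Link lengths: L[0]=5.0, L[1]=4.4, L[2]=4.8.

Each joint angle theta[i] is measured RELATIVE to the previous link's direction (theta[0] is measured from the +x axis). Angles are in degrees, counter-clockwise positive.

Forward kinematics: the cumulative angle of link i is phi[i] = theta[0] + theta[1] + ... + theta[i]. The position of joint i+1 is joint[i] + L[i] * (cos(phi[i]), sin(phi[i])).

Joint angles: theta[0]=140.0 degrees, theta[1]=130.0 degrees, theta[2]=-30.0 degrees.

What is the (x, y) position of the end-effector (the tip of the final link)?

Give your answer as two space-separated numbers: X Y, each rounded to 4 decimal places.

Answer: -6.2302 -5.3430

Derivation:
joint[0] = (0.0000, 0.0000)  (base)
link 0: phi[0] = 140 = 140 deg
  cos(140 deg) = -0.7660, sin(140 deg) = 0.6428
  joint[1] = (0.0000, 0.0000) + 5 * (-0.7660, 0.6428) = (0.0000 + -3.8302, 0.0000 + 3.2139) = (-3.8302, 3.2139)
link 1: phi[1] = 140 + 130 = 270 deg
  cos(270 deg) = -0.0000, sin(270 deg) = -1.0000
  joint[2] = (-3.8302, 3.2139) + 4.4 * (-0.0000, -1.0000) = (-3.8302 + -0.0000, 3.2139 + -4.4000) = (-3.8302, -1.1861)
link 2: phi[2] = 140 + 130 + -30 = 240 deg
  cos(240 deg) = -0.5000, sin(240 deg) = -0.8660
  joint[3] = (-3.8302, -1.1861) + 4.8 * (-0.5000, -0.8660) = (-3.8302 + -2.4000, -1.1861 + -4.1569) = (-6.2302, -5.3430)
End effector: (-6.2302, -5.3430)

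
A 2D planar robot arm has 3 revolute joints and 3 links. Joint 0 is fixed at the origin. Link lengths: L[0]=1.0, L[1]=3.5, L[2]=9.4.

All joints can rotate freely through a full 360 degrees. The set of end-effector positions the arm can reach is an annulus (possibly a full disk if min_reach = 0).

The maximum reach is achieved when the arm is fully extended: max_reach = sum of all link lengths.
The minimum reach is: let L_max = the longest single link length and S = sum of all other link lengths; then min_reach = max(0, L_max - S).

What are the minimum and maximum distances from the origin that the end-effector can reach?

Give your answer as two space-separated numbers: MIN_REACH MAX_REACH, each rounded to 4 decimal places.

Answer: 4.9000 13.9000

Derivation:
Link lengths: [1.0, 3.5, 9.4]
max_reach = 1 + 3.5 + 9.4 = 13.9
L_max = max([1.0, 3.5, 9.4]) = 9.4
S (sum of others) = 13.9 - 9.4 = 4.5
min_reach = max(0, 9.4 - 4.5) = max(0, 4.9) = 4.9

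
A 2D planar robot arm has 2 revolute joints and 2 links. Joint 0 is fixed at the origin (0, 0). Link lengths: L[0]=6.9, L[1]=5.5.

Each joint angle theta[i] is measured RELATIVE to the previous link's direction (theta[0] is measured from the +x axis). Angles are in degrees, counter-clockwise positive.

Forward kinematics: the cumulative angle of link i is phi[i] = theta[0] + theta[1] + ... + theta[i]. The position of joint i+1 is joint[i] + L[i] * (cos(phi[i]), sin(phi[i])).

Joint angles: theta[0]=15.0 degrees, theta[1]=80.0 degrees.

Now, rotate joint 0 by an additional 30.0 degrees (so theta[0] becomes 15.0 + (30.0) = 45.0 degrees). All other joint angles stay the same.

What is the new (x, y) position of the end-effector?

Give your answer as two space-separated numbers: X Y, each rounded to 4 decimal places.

joint[0] = (0.0000, 0.0000)  (base)
link 0: phi[0] = 45 = 45 deg
  cos(45 deg) = 0.7071, sin(45 deg) = 0.7071
  joint[1] = (0.0000, 0.0000) + 6.9 * (0.7071, 0.7071) = (0.0000 + 4.8790, 0.0000 + 4.8790) = (4.8790, 4.8790)
link 1: phi[1] = 45 + 80 = 125 deg
  cos(125 deg) = -0.5736, sin(125 deg) = 0.8192
  joint[2] = (4.8790, 4.8790) + 5.5 * (-0.5736, 0.8192) = (4.8790 + -3.1547, 4.8790 + 4.5053) = (1.7244, 9.3844)
End effector: (1.7244, 9.3844)

Answer: 1.7244 9.3844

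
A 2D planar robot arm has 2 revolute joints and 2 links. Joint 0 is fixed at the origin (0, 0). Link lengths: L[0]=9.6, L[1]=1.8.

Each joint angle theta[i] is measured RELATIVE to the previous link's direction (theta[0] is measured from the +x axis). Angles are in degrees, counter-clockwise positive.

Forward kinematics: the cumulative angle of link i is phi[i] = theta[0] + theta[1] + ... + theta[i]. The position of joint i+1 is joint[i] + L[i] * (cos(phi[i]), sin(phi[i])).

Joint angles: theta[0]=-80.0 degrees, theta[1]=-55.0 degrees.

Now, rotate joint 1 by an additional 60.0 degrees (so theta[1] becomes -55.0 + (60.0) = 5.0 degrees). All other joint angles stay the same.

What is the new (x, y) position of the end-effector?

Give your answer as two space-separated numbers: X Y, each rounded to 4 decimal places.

joint[0] = (0.0000, 0.0000)  (base)
link 0: phi[0] = -80 = -80 deg
  cos(-80 deg) = 0.1736, sin(-80 deg) = -0.9848
  joint[1] = (0.0000, 0.0000) + 9.6 * (0.1736, -0.9848) = (0.0000 + 1.6670, 0.0000 + -9.4542) = (1.6670, -9.4542)
link 1: phi[1] = -80 + 5 = -75 deg
  cos(-75 deg) = 0.2588, sin(-75 deg) = -0.9659
  joint[2] = (1.6670, -9.4542) + 1.8 * (0.2588, -0.9659) = (1.6670 + 0.4659, -9.4542 + -1.7387) = (2.1329, -11.1928)
End effector: (2.1329, -11.1928)

Answer: 2.1329 -11.1928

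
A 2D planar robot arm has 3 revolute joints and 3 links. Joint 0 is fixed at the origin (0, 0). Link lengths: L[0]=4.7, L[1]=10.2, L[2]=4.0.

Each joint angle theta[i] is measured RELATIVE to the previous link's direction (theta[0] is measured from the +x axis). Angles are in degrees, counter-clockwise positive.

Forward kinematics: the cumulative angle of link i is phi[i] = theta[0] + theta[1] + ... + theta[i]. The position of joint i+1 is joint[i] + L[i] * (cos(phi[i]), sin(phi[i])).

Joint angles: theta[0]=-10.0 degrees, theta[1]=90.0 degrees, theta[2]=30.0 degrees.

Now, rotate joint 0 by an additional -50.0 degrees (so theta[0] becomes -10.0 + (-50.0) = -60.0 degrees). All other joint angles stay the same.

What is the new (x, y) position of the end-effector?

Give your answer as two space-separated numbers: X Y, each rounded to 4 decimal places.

Answer: 13.1835 4.4938

Derivation:
joint[0] = (0.0000, 0.0000)  (base)
link 0: phi[0] = -60 = -60 deg
  cos(-60 deg) = 0.5000, sin(-60 deg) = -0.8660
  joint[1] = (0.0000, 0.0000) + 4.7 * (0.5000, -0.8660) = (0.0000 + 2.3500, 0.0000 + -4.0703) = (2.3500, -4.0703)
link 1: phi[1] = -60 + 90 = 30 deg
  cos(30 deg) = 0.8660, sin(30 deg) = 0.5000
  joint[2] = (2.3500, -4.0703) + 10.2 * (0.8660, 0.5000) = (2.3500 + 8.8335, -4.0703 + 5.1000) = (11.1835, 1.0297)
link 2: phi[2] = -60 + 90 + 30 = 60 deg
  cos(60 deg) = 0.5000, sin(60 deg) = 0.8660
  joint[3] = (11.1835, 1.0297) + 4 * (0.5000, 0.8660) = (11.1835 + 2.0000, 1.0297 + 3.4641) = (13.1835, 4.4938)
End effector: (13.1835, 4.4938)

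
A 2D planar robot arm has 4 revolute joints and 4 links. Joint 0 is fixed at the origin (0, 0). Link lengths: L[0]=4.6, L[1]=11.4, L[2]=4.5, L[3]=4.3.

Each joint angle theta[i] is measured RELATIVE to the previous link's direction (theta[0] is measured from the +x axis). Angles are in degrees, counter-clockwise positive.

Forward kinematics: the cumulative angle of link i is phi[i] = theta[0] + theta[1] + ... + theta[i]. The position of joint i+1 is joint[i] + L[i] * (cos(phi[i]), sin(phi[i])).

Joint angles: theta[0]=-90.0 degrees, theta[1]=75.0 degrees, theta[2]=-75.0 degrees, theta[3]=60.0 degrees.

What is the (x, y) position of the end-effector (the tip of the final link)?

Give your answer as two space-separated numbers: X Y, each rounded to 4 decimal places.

Answer: 14.7355 -14.2005

Derivation:
joint[0] = (0.0000, 0.0000)  (base)
link 0: phi[0] = -90 = -90 deg
  cos(-90 deg) = 0.0000, sin(-90 deg) = -1.0000
  joint[1] = (0.0000, 0.0000) + 4.6 * (0.0000, -1.0000) = (0.0000 + 0.0000, 0.0000 + -4.6000) = (0.0000, -4.6000)
link 1: phi[1] = -90 + 75 = -15 deg
  cos(-15 deg) = 0.9659, sin(-15 deg) = -0.2588
  joint[2] = (0.0000, -4.6000) + 11.4 * (0.9659, -0.2588) = (0.0000 + 11.0116, -4.6000 + -2.9505) = (11.0116, -7.5505)
link 2: phi[2] = -90 + 75 + -75 = -90 deg
  cos(-90 deg) = 0.0000, sin(-90 deg) = -1.0000
  joint[3] = (11.0116, -7.5505) + 4.5 * (0.0000, -1.0000) = (11.0116 + 0.0000, -7.5505 + -4.5000) = (11.0116, -12.0505)
link 3: phi[3] = -90 + 75 + -75 + 60 = -30 deg
  cos(-30 deg) = 0.8660, sin(-30 deg) = -0.5000
  joint[4] = (11.0116, -12.0505) + 4.3 * (0.8660, -0.5000) = (11.0116 + 3.7239, -12.0505 + -2.1500) = (14.7355, -14.2005)
End effector: (14.7355, -14.2005)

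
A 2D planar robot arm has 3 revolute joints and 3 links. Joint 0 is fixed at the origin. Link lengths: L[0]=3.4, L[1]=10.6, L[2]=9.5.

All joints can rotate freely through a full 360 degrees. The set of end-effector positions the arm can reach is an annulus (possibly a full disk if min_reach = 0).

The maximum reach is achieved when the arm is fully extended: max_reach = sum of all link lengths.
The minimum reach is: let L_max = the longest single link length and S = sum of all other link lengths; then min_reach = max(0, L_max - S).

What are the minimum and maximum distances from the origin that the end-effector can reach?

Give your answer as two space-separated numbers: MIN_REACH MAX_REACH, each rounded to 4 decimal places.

Link lengths: [3.4, 10.6, 9.5]
max_reach = 3.4 + 10.6 + 9.5 = 23.5
L_max = max([3.4, 10.6, 9.5]) = 10.6
S (sum of others) = 23.5 - 10.6 = 12.9
min_reach = max(0, 10.6 - 12.9) = max(0, -2.3) = 0

Answer: 0.0000 23.5000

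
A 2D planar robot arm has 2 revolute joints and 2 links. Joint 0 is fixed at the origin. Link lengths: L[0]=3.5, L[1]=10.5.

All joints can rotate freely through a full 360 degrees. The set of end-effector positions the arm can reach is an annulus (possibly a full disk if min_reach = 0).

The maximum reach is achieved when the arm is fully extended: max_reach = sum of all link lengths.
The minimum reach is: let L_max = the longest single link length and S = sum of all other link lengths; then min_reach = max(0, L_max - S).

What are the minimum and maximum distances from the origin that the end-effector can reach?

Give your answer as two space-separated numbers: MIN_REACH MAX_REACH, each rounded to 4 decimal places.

Link lengths: [3.5, 10.5]
max_reach = 3.5 + 10.5 = 14
L_max = max([3.5, 10.5]) = 10.5
S (sum of others) = 14 - 10.5 = 3.5
min_reach = max(0, 10.5 - 3.5) = max(0, 7) = 7

Answer: 7.0000 14.0000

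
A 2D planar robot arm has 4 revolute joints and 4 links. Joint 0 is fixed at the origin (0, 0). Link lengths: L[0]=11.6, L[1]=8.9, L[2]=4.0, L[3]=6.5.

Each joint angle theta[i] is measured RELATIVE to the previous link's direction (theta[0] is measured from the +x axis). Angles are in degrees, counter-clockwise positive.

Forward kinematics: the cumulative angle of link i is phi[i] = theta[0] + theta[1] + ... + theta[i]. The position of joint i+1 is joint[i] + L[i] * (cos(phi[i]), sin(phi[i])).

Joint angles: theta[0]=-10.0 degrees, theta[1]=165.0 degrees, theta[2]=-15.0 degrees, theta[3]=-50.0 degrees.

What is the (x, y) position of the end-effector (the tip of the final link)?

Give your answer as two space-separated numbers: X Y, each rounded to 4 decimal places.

Answer: 0.2935 10.8181

Derivation:
joint[0] = (0.0000, 0.0000)  (base)
link 0: phi[0] = -10 = -10 deg
  cos(-10 deg) = 0.9848, sin(-10 deg) = -0.1736
  joint[1] = (0.0000, 0.0000) + 11.6 * (0.9848, -0.1736) = (0.0000 + 11.4238, 0.0000 + -2.0143) = (11.4238, -2.0143)
link 1: phi[1] = -10 + 165 = 155 deg
  cos(155 deg) = -0.9063, sin(155 deg) = 0.4226
  joint[2] = (11.4238, -2.0143) + 8.9 * (-0.9063, 0.4226) = (11.4238 + -8.0661, -2.0143 + 3.7613) = (3.3576, 1.7470)
link 2: phi[2] = -10 + 165 + -15 = 140 deg
  cos(140 deg) = -0.7660, sin(140 deg) = 0.6428
  joint[3] = (3.3576, 1.7470) + 4 * (-0.7660, 0.6428) = (3.3576 + -3.0642, 1.7470 + 2.5712) = (0.2935, 4.3181)
link 3: phi[3] = -10 + 165 + -15 + -50 = 90 deg
  cos(90 deg) = 0.0000, sin(90 deg) = 1.0000
  joint[4] = (0.2935, 4.3181) + 6.5 * (0.0000, 1.0000) = (0.2935 + 0.0000, 4.3181 + 6.5000) = (0.2935, 10.8181)
End effector: (0.2935, 10.8181)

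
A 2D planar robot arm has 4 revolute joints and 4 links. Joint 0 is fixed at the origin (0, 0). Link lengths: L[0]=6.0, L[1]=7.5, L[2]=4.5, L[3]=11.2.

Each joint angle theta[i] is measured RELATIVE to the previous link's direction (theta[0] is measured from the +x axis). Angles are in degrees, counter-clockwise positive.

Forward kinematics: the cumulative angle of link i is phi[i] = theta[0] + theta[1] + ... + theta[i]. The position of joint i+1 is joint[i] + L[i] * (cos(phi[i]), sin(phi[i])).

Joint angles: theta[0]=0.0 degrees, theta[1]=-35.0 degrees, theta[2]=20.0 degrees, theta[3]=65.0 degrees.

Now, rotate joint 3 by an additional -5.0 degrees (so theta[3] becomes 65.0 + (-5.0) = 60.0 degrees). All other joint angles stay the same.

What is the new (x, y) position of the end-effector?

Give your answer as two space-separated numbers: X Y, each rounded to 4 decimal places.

Answer: 24.4099 2.4531

Derivation:
joint[0] = (0.0000, 0.0000)  (base)
link 0: phi[0] = 0 = 0 deg
  cos(0 deg) = 1.0000, sin(0 deg) = 0.0000
  joint[1] = (0.0000, 0.0000) + 6 * (1.0000, 0.0000) = (0.0000 + 6.0000, 0.0000 + 0.0000) = (6.0000, 0.0000)
link 1: phi[1] = 0 + -35 = -35 deg
  cos(-35 deg) = 0.8192, sin(-35 deg) = -0.5736
  joint[2] = (6.0000, 0.0000) + 7.5 * (0.8192, -0.5736) = (6.0000 + 6.1436, 0.0000 + -4.3018) = (12.1436, -4.3018)
link 2: phi[2] = 0 + -35 + 20 = -15 deg
  cos(-15 deg) = 0.9659, sin(-15 deg) = -0.2588
  joint[3] = (12.1436, -4.3018) + 4.5 * (0.9659, -0.2588) = (12.1436 + 4.3467, -4.3018 + -1.1647) = (16.4903, -5.4665)
link 3: phi[3] = 0 + -35 + 20 + 60 = 45 deg
  cos(45 deg) = 0.7071, sin(45 deg) = 0.7071
  joint[4] = (16.4903, -5.4665) + 11.2 * (0.7071, 0.7071) = (16.4903 + 7.9196, -5.4665 + 7.9196) = (24.4099, 2.4531)
End effector: (24.4099, 2.4531)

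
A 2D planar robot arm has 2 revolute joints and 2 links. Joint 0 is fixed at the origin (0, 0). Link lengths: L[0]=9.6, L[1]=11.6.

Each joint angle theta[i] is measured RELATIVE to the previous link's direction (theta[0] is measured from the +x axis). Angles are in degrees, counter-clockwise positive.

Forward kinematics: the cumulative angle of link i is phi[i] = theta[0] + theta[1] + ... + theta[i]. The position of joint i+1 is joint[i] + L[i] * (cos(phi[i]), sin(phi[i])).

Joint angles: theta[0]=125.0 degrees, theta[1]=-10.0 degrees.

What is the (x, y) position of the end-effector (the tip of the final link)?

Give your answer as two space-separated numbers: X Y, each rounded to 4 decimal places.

Answer: -10.4087 18.3770

Derivation:
joint[0] = (0.0000, 0.0000)  (base)
link 0: phi[0] = 125 = 125 deg
  cos(125 deg) = -0.5736, sin(125 deg) = 0.8192
  joint[1] = (0.0000, 0.0000) + 9.6 * (-0.5736, 0.8192) = (0.0000 + -5.5063, 0.0000 + 7.8639) = (-5.5063, 7.8639)
link 1: phi[1] = 125 + -10 = 115 deg
  cos(115 deg) = -0.4226, sin(115 deg) = 0.9063
  joint[2] = (-5.5063, 7.8639) + 11.6 * (-0.4226, 0.9063) = (-5.5063 + -4.9024, 7.8639 + 10.5132) = (-10.4087, 18.3770)
End effector: (-10.4087, 18.3770)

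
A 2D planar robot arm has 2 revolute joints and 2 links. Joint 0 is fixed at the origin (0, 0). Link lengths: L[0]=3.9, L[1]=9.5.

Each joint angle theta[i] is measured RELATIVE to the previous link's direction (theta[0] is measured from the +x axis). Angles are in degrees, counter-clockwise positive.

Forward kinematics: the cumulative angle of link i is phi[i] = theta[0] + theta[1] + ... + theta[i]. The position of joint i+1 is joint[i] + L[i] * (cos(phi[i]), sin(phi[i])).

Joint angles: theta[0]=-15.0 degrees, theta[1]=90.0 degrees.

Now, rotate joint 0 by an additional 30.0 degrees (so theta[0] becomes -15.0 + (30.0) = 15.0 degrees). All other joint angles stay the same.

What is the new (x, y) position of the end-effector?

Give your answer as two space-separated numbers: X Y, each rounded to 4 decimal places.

joint[0] = (0.0000, 0.0000)  (base)
link 0: phi[0] = 15 = 15 deg
  cos(15 deg) = 0.9659, sin(15 deg) = 0.2588
  joint[1] = (0.0000, 0.0000) + 3.9 * (0.9659, 0.2588) = (0.0000 + 3.7671, 0.0000 + 1.0094) = (3.7671, 1.0094)
link 1: phi[1] = 15 + 90 = 105 deg
  cos(105 deg) = -0.2588, sin(105 deg) = 0.9659
  joint[2] = (3.7671, 1.0094) + 9.5 * (-0.2588, 0.9659) = (3.7671 + -2.4588, 1.0094 + 9.1763) = (1.3083, 10.1857)
End effector: (1.3083, 10.1857)

Answer: 1.3083 10.1857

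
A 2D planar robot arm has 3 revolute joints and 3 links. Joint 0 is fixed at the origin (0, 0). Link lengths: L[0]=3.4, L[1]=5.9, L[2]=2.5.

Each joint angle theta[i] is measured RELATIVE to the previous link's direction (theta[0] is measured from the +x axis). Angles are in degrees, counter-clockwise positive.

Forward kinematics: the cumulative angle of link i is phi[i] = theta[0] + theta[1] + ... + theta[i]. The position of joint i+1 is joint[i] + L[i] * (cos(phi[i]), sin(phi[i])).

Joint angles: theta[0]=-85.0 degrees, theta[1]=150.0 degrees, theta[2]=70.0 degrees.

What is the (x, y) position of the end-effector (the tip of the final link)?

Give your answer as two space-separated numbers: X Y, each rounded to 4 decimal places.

joint[0] = (0.0000, 0.0000)  (base)
link 0: phi[0] = -85 = -85 deg
  cos(-85 deg) = 0.0872, sin(-85 deg) = -0.9962
  joint[1] = (0.0000, 0.0000) + 3.4 * (0.0872, -0.9962) = (0.0000 + 0.2963, 0.0000 + -3.3871) = (0.2963, -3.3871)
link 1: phi[1] = -85 + 150 = 65 deg
  cos(65 deg) = 0.4226, sin(65 deg) = 0.9063
  joint[2] = (0.2963, -3.3871) + 5.9 * (0.4226, 0.9063) = (0.2963 + 2.4934, -3.3871 + 5.3472) = (2.7898, 1.9602)
link 2: phi[2] = -85 + 150 + 70 = 135 deg
  cos(135 deg) = -0.7071, sin(135 deg) = 0.7071
  joint[3] = (2.7898, 1.9602) + 2.5 * (-0.7071, 0.7071) = (2.7898 + -1.7678, 1.9602 + 1.7678) = (1.0220, 3.7279)
End effector: (1.0220, 3.7279)

Answer: 1.0220 3.7279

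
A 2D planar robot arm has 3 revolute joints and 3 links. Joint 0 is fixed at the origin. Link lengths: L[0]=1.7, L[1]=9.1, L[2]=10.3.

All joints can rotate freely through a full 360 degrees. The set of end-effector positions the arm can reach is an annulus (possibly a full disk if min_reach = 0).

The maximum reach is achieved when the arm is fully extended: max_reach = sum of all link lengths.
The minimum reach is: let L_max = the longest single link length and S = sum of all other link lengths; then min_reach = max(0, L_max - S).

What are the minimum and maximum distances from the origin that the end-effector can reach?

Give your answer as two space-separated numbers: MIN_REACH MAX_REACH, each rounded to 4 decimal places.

Link lengths: [1.7, 9.1, 10.3]
max_reach = 1.7 + 9.1 + 10.3 = 21.1
L_max = max([1.7, 9.1, 10.3]) = 10.3
S (sum of others) = 21.1 - 10.3 = 10.8
min_reach = max(0, 10.3 - 10.8) = max(0, -0.5) = 0

Answer: 0.0000 21.1000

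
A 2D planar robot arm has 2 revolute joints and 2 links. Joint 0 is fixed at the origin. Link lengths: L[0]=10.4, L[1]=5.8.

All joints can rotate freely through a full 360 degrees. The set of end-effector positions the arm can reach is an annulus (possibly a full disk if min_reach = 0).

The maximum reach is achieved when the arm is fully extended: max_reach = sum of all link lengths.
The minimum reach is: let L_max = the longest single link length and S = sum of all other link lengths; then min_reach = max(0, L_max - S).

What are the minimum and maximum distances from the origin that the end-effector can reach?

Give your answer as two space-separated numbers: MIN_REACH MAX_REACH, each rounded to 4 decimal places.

Link lengths: [10.4, 5.8]
max_reach = 10.4 + 5.8 = 16.2
L_max = max([10.4, 5.8]) = 10.4
S (sum of others) = 16.2 - 10.4 = 5.8
min_reach = max(0, 10.4 - 5.8) = max(0, 4.6) = 4.6

Answer: 4.6000 16.2000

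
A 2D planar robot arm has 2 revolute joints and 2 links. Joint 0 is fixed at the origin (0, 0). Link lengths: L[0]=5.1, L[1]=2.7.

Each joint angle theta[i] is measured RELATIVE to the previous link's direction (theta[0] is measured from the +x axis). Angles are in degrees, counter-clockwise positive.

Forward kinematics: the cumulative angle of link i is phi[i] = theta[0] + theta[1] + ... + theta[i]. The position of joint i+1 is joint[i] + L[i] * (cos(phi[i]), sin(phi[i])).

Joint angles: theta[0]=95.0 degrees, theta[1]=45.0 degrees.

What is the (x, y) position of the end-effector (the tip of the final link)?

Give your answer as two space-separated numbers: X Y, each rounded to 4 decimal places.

joint[0] = (0.0000, 0.0000)  (base)
link 0: phi[0] = 95 = 95 deg
  cos(95 deg) = -0.0872, sin(95 deg) = 0.9962
  joint[1] = (0.0000, 0.0000) + 5.1 * (-0.0872, 0.9962) = (0.0000 + -0.4445, 0.0000 + 5.0806) = (-0.4445, 5.0806)
link 1: phi[1] = 95 + 45 = 140 deg
  cos(140 deg) = -0.7660, sin(140 deg) = 0.6428
  joint[2] = (-0.4445, 5.0806) + 2.7 * (-0.7660, 0.6428) = (-0.4445 + -2.0683, 5.0806 + 1.7355) = (-2.5128, 6.8161)
End effector: (-2.5128, 6.8161)

Answer: -2.5128 6.8161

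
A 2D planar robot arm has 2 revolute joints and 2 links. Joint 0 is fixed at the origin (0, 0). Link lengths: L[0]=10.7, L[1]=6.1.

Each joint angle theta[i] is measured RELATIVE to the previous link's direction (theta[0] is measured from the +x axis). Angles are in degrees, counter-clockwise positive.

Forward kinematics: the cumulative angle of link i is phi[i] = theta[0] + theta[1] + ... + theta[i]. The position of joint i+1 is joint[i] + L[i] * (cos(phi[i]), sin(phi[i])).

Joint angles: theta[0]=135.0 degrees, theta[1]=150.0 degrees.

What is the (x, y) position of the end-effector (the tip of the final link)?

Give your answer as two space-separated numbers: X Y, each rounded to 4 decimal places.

Answer: -5.9872 1.6739

Derivation:
joint[0] = (0.0000, 0.0000)  (base)
link 0: phi[0] = 135 = 135 deg
  cos(135 deg) = -0.7071, sin(135 deg) = 0.7071
  joint[1] = (0.0000, 0.0000) + 10.7 * (-0.7071, 0.7071) = (0.0000 + -7.5660, 0.0000 + 7.5660) = (-7.5660, 7.5660)
link 1: phi[1] = 135 + 150 = 285 deg
  cos(285 deg) = 0.2588, sin(285 deg) = -0.9659
  joint[2] = (-7.5660, 7.5660) + 6.1 * (0.2588, -0.9659) = (-7.5660 + 1.5788, 7.5660 + -5.8921) = (-5.9872, 1.6739)
End effector: (-5.9872, 1.6739)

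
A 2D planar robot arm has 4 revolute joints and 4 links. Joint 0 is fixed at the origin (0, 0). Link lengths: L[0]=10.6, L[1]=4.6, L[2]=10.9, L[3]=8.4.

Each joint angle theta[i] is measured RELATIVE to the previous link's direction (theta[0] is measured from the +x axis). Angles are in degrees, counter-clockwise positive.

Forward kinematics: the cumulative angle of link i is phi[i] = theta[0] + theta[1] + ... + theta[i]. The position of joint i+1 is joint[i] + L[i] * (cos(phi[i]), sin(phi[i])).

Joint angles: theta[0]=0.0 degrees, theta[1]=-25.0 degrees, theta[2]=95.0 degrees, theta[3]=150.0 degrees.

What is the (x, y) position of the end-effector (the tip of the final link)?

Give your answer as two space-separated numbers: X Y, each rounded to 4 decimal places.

joint[0] = (0.0000, 0.0000)  (base)
link 0: phi[0] = 0 = 0 deg
  cos(0 deg) = 1.0000, sin(0 deg) = 0.0000
  joint[1] = (0.0000, 0.0000) + 10.6 * (1.0000, 0.0000) = (0.0000 + 10.6000, 0.0000 + 0.0000) = (10.6000, 0.0000)
link 1: phi[1] = 0 + -25 = -25 deg
  cos(-25 deg) = 0.9063, sin(-25 deg) = -0.4226
  joint[2] = (10.6000, 0.0000) + 4.6 * (0.9063, -0.4226) = (10.6000 + 4.1690, 0.0000 + -1.9440) = (14.7690, -1.9440)
link 2: phi[2] = 0 + -25 + 95 = 70 deg
  cos(70 deg) = 0.3420, sin(70 deg) = 0.9397
  joint[3] = (14.7690, -1.9440) + 10.9 * (0.3420, 0.9397) = (14.7690 + 3.7280, -1.9440 + 10.2426) = (18.4970, 8.2986)
link 3: phi[3] = 0 + -25 + 95 + 150 = 220 deg
  cos(220 deg) = -0.7660, sin(220 deg) = -0.6428
  joint[4] = (18.4970, 8.2986) + 8.4 * (-0.7660, -0.6428) = (18.4970 + -6.4348, 8.2986 + -5.3994) = (12.0623, 2.8992)
End effector: (12.0623, 2.8992)

Answer: 12.0623 2.8992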